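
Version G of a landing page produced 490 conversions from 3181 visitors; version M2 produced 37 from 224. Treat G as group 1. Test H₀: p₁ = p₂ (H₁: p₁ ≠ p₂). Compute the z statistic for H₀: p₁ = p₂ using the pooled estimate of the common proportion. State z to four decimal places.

p̂₁ = 490/3181 = 0.154040, p̂₂ = 37/224 = 0.165179.
Pooled p̂ = (490+37)/(3181+224) = 527/3405 = 0.154772.
SE = √(p̂(1−p̂)(1/n₁+1/n₂)) = √(0.154772·0.845228·0.00477865) = √(0.000625133) = 0.025003.
z = (0.154040 − 0.165179)/0.025003 = -0.011139/0.025003 = -0.4455.

z = -0.4455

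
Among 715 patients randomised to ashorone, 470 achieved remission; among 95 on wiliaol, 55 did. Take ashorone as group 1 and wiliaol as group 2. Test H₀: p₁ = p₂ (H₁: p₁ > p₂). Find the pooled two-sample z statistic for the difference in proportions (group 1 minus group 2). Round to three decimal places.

p̂₁ = 470/715 = 0.65734, p̂₂ = 55/95 = 0.57895.
Pooled p̂ = (470+55)/(715+95) = 525/810 = 0.64815.
SE = √(p̂(1−p̂)(1/n₁+1/n₂)) = √(0.64815·0.35185·0.0119249) = √(0.0027195) = 0.05215.
z = (0.65734 − 0.57895)/0.05215 = 0.07839/0.05215 = 1.503.
p-value = P(Z > 1.503) ≈ 0.0664.

z = 1.503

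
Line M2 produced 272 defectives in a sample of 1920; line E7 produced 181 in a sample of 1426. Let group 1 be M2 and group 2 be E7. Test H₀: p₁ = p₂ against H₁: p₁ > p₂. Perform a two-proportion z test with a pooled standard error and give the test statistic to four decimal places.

z = 1.2322

p̂₁ = 272/1920 ≈ 0.1416667, p̂₂ = 181/1426 ≈ 0.1269285.
Pooled p̂ = (272+181)/(1920+1426) = 453/3346 = 0.1353855.
SE = √(p̂(1−p̂)(1/n₁+1/n₂)) = √(0.1353855·0.8646145·0.0012221) = √(0.000143054) = 0.0119605.
z = (0.1416667 − 0.1269285)/0.0119605 = 0.0147382/0.0119605 = 1.2322.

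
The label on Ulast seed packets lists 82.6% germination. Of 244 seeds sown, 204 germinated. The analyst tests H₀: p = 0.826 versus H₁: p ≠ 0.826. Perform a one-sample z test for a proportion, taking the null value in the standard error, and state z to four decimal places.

z = 0.4147

p̂ = 204/244 ≈ 0.8360656.
SE = √(p₀(1−p₀)/n) = √(0.14372/244) = 0.0242700.
z = (0.8360656 − 0.826)/0.0242700 = 0.0100656/0.0242700 = 0.4147.
Two-sided p-value ≈ 2·Φ(−0.415) = 0.6783.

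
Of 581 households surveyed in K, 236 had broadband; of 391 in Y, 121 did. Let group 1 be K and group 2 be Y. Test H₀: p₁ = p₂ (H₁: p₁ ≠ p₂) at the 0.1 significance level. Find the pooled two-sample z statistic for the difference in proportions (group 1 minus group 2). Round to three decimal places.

p̂₁ = 236/581 ≈ 0.40620, p̂₂ = 121/391 ≈ 0.30946.
Pooled p̂ = (236+121)/(581+391) = 357/972 = 0.36728.
SE = √(0.232386 × 0.00427872) = 0.03153.
z = (0.40620 − 0.30946)/0.03153 = 0.09674/0.03153 = 3.068.
p-value = 2·P(Z > 3.068) ≈ 0.0022, so at α = 0.1 we reject H₀.

z = 3.068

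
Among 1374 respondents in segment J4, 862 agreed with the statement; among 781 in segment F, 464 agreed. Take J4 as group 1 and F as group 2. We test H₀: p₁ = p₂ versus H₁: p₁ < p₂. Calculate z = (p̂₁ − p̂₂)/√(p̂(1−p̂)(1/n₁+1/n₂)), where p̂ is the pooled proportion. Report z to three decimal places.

z = 1.525

p̂₁ = 862/1374 ≈ 0.627365, p̂₂ = 464/781 ≈ 0.594110.
Pooled p̂ = (862+464)/(1374+781) = 1326/2155 = 0.615313.
SE = √(0.236703 × 0.00200821) = 0.021803.
z = (0.627365 − 0.594110)/0.021803 = 0.033255/0.021803 = 1.525.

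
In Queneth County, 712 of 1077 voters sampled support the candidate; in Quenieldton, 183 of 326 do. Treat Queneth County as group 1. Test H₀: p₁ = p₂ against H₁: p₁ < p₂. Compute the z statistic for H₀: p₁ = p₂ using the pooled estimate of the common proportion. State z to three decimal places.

p̂₁ = 712/1077 = 0.66110, p̂₂ = 183/326 = 0.56135.
Pooled p̂ = (712+183)/(1077+326) = 895/1403 = 0.63792.
SE = √(0.230978 × 0.00399599) = 0.03038.
z = (0.66110 − 0.56135)/0.03038 = 0.09975/0.03038 = 3.283.

z = 3.283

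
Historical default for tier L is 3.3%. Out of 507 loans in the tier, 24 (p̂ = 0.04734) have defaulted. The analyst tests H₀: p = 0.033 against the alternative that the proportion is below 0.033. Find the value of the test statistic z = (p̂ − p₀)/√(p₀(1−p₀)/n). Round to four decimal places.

p̂ = 24/507 ≈ 0.0473373.
Under H₀, SE = √(0.033·0.967/507) = √(6.29408e-05) = 0.0079335.
z = (0.0473373 − 0.033)/0.0079335 = 0.0143373/0.0079335 = 1.8072.
p-value = P(Z < 1.807) ≈ 0.9646.

z = 1.8072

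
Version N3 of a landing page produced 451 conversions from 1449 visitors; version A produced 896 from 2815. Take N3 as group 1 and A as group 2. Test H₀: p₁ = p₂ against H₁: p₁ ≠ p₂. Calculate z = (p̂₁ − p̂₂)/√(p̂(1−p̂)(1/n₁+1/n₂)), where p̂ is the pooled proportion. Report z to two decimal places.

p̂₁ = 451/1449 ≈ 0.3112, p̂₂ = 896/2815 ≈ 0.3183.
Pooled p̂ = (451+896)/(1449+2815) = 1347/4264 = 0.3159.
SE = √(p̂(1−p̂)(1/n₁+1/n₂)) = √(0.3159·0.6841·0.00104537) = √(0.000225912) = 0.0150.
z = (0.3112 − 0.3183)/0.0150 = -0.0071/0.0150 = -0.47.

z = -0.47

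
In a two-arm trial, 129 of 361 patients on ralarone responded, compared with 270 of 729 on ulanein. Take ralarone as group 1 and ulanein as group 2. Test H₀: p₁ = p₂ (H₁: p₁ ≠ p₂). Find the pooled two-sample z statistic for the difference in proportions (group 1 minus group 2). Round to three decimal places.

z = -0.420

p̂₁ = 129/361 ≈ 0.35734, p̂₂ = 270/729 ≈ 0.37037.
Pooled p̂ = (129+270)/(361+729) = 399/1090 = 0.36606.
SE = √(p̂(1−p̂)(1/n₁+1/n₂)) = √(0.36606·0.63394·0.00414183) = √(0.000961147) = 0.03100.
z = (0.35734 − 0.37037)/0.03100 = -0.01303/0.03100 = -0.420.
Two-sided p-value ≈ 2·Φ(−0.420) = 0.6743.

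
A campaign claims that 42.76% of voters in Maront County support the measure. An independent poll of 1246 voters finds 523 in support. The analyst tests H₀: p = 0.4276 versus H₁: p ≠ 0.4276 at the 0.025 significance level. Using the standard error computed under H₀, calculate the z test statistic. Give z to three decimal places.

z = -0.561

p̂ = 523/1246 ≈ 0.41974.
Under H₀, SE = √(0.4276·0.5724/1246) = √(0.000196435) = 0.01402.
z = (0.41974 − 0.4276)/0.01402 = -0.00786/0.01402 = -0.561.
Two-sided p-value ≈ 2·Φ(−0.561) = 0.5751, so at α = 0.025 we fail to reject H₀.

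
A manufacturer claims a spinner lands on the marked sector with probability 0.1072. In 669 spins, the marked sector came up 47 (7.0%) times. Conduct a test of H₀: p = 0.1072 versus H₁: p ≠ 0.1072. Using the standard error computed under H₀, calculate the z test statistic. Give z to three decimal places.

z = -3.089

p̂ = 47/669 = 0.07025.
Standard error under H₀: √(0.1072×0.8928/669) = 0.01196.
z = (0.07025 − 0.1072)/0.01196 = -0.03695/0.01196 = -3.089.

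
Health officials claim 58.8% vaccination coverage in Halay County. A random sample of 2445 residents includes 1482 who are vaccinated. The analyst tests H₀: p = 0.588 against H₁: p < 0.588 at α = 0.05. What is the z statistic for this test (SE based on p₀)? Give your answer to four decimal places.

z = 1.8219

p̂ = 1482/2445 = 0.606135.
Standard error under H₀: √(0.588×0.412/2445) = 0.009954.
z = (0.606135 − 0.588)/0.009954 = 0.018135/0.009954 = 1.8219.
p-value = P(Z < 1.822) ≈ 0.9658, so at α = 0.05 we fail to reject H₀.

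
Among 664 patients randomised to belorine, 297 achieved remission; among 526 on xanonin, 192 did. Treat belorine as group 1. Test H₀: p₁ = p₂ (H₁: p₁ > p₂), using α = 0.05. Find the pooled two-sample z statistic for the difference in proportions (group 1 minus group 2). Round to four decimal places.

p̂₁ = 297/664 = 0.447289, p̂₂ = 192/526 = 0.365019.
Pooled p̂ = (297+192)/(664+526) = 489/1190 = 0.410924.
SE = √(p̂(1−p̂)(1/n₁+1/n₂)) = √(0.410924·0.589076·0.00340716) = √(0.000824757) = 0.028719.
z = (0.447289 − 0.365019)/0.028719 = 0.082270/0.028719 = 2.8647.
p-value = P(Z > 2.865) ≈ 0.0021; since p < α = 0.05, reject H₀.

z = 2.8647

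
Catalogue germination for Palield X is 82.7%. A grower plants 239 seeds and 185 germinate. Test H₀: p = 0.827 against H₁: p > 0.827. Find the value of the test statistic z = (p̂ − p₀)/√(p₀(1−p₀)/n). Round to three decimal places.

z = -2.164

p̂ = 185/239 = 0.774059.
Under H₀, SE = √(0.827·0.173/239) = √(0.000598623) = 0.024467.
z = (0.774059 − 0.827)/0.024467 = -0.052941/0.024467 = -2.164.
p-value = P(Z > -2.164) ≈ 0.9848.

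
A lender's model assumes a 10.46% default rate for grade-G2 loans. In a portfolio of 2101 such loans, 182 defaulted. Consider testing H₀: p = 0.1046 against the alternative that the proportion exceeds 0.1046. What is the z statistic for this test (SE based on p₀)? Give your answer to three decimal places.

p̂ = 182/2101 = 0.086625.
Standard error under H₀: √(0.1046×0.8954/2101) = 0.006677.
z = (0.086625 − 0.1046)/0.006677 = -0.017975/0.006677 = -2.692.
p-value = P(Z > -2.692) ≈ 0.9965.

z = -2.692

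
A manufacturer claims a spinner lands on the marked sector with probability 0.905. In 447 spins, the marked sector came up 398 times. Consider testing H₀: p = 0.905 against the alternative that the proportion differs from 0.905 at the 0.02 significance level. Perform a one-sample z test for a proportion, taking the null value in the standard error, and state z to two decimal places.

z = -1.05

p̂ = 398/447 ≈ 0.8904.
Standard error under H₀: √(0.905×0.095/447) = 0.0139.
z = (0.8904 − 0.905)/0.0139 = -0.0146/0.0139 = -1.05.
Two-sided p-value ≈ 2·Φ(−1.054) = 0.2918, so at α = 0.02 we fail to reject H₀.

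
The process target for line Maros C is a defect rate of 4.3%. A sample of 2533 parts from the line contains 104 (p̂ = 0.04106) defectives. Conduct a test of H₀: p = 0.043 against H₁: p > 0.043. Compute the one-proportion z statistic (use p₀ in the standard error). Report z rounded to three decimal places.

p̂ = 104/2533 ≈ 0.041058.
Under H₀, SE = √(0.043·0.957/2533) = √(1.6246e-05) = 0.004031.
z = (0.041058 − 0.043)/0.004031 = -0.001942/0.004031 = -0.482.
p-value = P(Z > -0.482) ≈ 0.6850.

z = -0.482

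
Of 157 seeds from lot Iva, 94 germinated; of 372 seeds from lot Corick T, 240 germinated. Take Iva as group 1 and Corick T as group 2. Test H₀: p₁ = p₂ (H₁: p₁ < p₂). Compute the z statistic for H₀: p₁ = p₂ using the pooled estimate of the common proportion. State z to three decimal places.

p̂₁ = 94/157 ≈ 0.59873, p̂₂ = 240/372 ≈ 0.64516.
Pooled p̂ = (94+240)/(157+372) = 334/529 = 0.63138.
SE = √(p̂(1−p̂)(1/n₁+1/n₂)) = √(0.63138·0.36862·0.0090576) = √(0.00210806) = 0.04591.
z = (0.59873 − 0.64516)/0.04591 = -0.04643/0.04591 = -1.011.

z = -1.011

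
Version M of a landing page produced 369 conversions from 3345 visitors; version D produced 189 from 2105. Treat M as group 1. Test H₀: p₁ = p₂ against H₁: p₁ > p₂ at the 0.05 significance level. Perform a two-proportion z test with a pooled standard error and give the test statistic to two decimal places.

z = 2.43

p̂₁ = 369/3345 ≈ 0.11031, p̂₂ = 189/2105 ≈ 0.08979.
Pooled p̂ = (369+189)/(3345+2105) = 558/5450 = 0.10239.
SE = √(0.0919026 × 0.000774013) = 0.00843.
z = (0.11031 − 0.08979)/0.00843 = 0.02052/0.00843 = 2.43.
p-value = P(Z > 2.434) ≈ 0.0075, so at α = 0.05 we reject H₀.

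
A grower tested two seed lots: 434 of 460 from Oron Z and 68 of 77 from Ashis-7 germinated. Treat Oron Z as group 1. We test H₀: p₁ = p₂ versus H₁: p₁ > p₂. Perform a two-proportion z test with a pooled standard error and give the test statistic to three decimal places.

z = 1.986

p̂₁ = 434/460 = 0.94348, p̂₂ = 68/77 = 0.88312.
Pooled p̂ = (434+68)/(460+77) = 502/537 = 0.93482.
SE = √(p̂(1−p̂)(1/n₁+1/n₂)) = √(0.93482·0.06518·0.0151609) = √(0.000923738) = 0.03039.
z = (0.94348 − 0.88312)/0.03039 = 0.06036/0.03039 = 1.986.
p-value = P(Z > 1.986) ≈ 0.0235.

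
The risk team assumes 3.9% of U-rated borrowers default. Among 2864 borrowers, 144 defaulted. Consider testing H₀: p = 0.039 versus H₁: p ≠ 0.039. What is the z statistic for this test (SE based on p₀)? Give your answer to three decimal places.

z = 3.118

p̂ = 144/2864 = 0.050279.
Standard error under H₀: √(0.039×0.961/2864) = 0.003617.
z = (0.050279 − 0.039)/0.003617 = 0.011279/0.003617 = 3.118.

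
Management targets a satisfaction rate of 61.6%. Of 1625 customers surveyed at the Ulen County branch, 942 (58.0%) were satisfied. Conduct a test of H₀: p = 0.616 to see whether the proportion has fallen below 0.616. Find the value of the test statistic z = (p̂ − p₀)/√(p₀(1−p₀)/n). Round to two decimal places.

z = -3.01

p̂ = 942/1625 = 0.57969.
Under H₀, SE = √(0.616·0.384/1625) = √(0.000145566) = 0.01207.
z = (0.57969 − 0.616)/0.01207 = -0.03631/0.01207 = -3.01.
p-value = P(Z < -3.009) ≈ 0.0013.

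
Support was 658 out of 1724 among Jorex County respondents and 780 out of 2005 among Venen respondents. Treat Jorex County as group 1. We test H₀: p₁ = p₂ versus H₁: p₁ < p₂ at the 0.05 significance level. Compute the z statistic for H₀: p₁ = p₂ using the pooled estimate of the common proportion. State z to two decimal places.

p̂₁ = 658/1724 ≈ 0.3817, p̂₂ = 780/2005 ≈ 0.3890.
Pooled p̂ = (658+780)/(1724+2005) = 1438/3729 = 0.3856.
SE = √(0.236919 × 0.0010788) = 0.0160.
z = (0.3817 − 0.3890)/0.0160 = -0.0073/0.0160 = -0.46.
p-value = P(Z < -0.460) ≈ 0.3227; since p > α = 0.05, fail to reject H₀.

z = -0.46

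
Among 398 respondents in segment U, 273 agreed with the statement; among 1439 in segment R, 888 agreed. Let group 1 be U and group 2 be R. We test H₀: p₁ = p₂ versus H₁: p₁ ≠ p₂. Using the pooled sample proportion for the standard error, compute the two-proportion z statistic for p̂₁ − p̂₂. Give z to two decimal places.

z = 2.52

p̂₁ = 273/398 ≈ 0.6859, p̂₂ = 888/1439 ≈ 0.6171.
Pooled p̂ = (273+888)/(398+1439) = 1161/1837 = 0.6320.
SE = √(0.232574 × 0.00320749) = 0.0273.
z = (0.6859 − 0.6171)/0.0273 = 0.0688/0.0273 = 2.52.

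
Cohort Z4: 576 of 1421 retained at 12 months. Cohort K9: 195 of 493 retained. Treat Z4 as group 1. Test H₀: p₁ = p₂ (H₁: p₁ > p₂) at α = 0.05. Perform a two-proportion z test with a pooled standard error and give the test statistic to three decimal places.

z = 0.383

p̂₁ = 576/1421 ≈ 0.40535, p̂₂ = 195/493 ≈ 0.39554.
Pooled p̂ = (576+195)/(1421+493) = 771/1914 = 0.40282.
SE = √(0.240556 × 0.00273213) = 0.02564.
z = (0.40535 − 0.39554)/0.02564 = 0.00981/0.02564 = 0.383.
p-value = P(Z > 0.383) ≈ 0.3510. With α = 0.05, fail to reject H₀.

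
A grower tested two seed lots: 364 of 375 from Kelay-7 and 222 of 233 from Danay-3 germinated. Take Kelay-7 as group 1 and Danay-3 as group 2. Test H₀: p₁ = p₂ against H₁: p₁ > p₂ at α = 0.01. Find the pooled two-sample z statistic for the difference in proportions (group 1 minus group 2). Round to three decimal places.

z = 1.148

p̂₁ = 364/375 = 0.97067, p̂₂ = 222/233 = 0.95279.
Pooled p̂ = (364+222)/(375+233) = 586/608 = 0.96382.
SE = √(0.0348749 × 0.00695851) = 0.01558.
z = (0.97067 − 0.95279)/0.01558 = 0.01788/0.01558 = 1.148.
p-value = P(Z > 1.148) ≈ 0.1256, so at α = 0.01 we fail to reject H₀.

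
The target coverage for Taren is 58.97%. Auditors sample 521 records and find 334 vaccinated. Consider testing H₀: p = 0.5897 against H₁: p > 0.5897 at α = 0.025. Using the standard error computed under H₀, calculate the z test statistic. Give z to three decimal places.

z = 2.384

p̂ = 334/521 ≈ 0.64107.
SE = √(p₀(1−p₀)/n) = √(0.24195/521) = 0.02155.
z = (0.64107 − 0.5897)/0.02155 = 0.05137/0.02155 = 2.384.
p-value = P(Z > 2.384) ≈ 0.0086. With α = 0.025, reject H₀.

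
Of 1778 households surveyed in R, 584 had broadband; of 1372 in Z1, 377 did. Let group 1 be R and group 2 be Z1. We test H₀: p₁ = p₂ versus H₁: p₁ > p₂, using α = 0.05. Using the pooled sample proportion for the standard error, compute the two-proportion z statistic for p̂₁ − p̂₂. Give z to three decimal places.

z = 3.244

p̂₁ = 584/1778 = 0.32846, p̂₂ = 377/1372 = 0.27478.
Pooled p̂ = (584+377)/(1778+1372) = 961/3150 = 0.30508.
SE = √(0.212006 × 0.00129129) = 0.01655.
z = (0.32846 − 0.27478)/0.01655 = 0.05368/0.01655 = 3.244.
p-value = P(Z > 3.244) ≈ 0.0006. With α = 0.05, reject H₀.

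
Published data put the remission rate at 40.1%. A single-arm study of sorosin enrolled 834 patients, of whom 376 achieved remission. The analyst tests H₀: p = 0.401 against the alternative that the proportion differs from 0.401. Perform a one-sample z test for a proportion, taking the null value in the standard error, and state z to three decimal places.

z = 2.937

p̂ = 376/834 = 0.45084.
SE = √(p₀(1−p₀)/n) = √(0.2402/834) = 0.01697.
z = (0.45084 − 0.401)/0.01697 = 0.04984/0.01697 = 2.937.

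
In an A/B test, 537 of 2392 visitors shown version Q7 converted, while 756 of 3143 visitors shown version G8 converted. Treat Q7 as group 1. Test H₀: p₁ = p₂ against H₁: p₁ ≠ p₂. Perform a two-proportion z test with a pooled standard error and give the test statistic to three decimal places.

p̂₁ = 537/2392 = 0.224498, p̂₂ = 756/3143 = 0.240535.
Pooled p̂ = (537+756)/(2392+3143) = 1293/5535 = 0.233604.
SE = √(0.179033 × 0.000736228) = 0.011481.
z = (0.224498 − 0.240535)/0.011481 = -0.016037/0.011481 = -1.397.

z = -1.397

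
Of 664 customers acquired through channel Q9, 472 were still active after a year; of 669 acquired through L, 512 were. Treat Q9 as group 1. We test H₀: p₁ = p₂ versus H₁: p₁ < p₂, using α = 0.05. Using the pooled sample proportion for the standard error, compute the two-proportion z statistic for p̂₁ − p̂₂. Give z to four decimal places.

p̂₁ = 472/664 ≈ 0.710843, p̂₂ = 512/669 ≈ 0.765321.
Pooled p̂ = (472+512)/(664+669) = 984/1333 = 0.738185.
SE = √(p̂(1−p̂)(1/n₁+1/n₂)) = √(0.738185·0.261815·0.00300079) = √(0.000579958) = 0.024082.
z = (0.710843 − 0.765321)/0.024082 = -0.054478/0.024082 = -2.2622.
p-value = P(Z < -2.262) ≈ 0.0118. With α = 0.05, reject H₀.

z = -2.2622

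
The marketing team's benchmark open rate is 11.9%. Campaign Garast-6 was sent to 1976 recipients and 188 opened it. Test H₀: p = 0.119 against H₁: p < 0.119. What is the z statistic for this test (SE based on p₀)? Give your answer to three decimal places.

p̂ = 188/1976 = 0.095142.
Standard error under H₀: √(0.119×0.881/1976) = 0.007284.
z = (0.095142 − 0.119)/0.007284 = -0.023858/0.007284 = -3.275.

z = -3.275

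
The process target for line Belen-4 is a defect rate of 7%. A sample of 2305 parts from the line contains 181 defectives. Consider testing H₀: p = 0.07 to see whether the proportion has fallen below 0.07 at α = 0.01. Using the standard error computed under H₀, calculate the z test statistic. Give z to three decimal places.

p̂ = 181/2305 ≈ 0.078525.
Under H₀, SE = √(0.07·0.93/2305) = √(2.8243e-05) = 0.005314.
z = (0.078525 − 0.07)/0.005314 = 0.008525/0.005314 = 1.604.
p-value = P(Z < 1.604) ≈ 0.9457; since p > α = 0.01, fail to reject H₀.

z = 1.604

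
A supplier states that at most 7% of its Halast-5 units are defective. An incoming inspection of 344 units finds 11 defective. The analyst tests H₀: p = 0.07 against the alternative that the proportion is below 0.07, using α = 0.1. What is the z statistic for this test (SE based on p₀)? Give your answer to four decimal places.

z = -2.7640

p̂ = 11/344 ≈ 0.0319767.
SE = √(p₀(1−p₀)/n) = √(0.0651/344) = 0.0137566.
z = (0.0319767 − 0.07)/0.0137566 = -0.0380233/0.0137566 = -2.7640.
p-value = P(Z < -2.764) ≈ 0.0029. With α = 0.1, reject H₀.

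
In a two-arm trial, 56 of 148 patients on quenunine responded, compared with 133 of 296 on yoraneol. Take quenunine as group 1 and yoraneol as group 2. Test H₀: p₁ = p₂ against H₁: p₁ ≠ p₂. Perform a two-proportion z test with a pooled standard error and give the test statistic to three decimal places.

p̂₁ = 56/148 = 0.37838, p̂₂ = 133/296 = 0.44932.
Pooled p̂ = (56+133)/(148+296) = 189/444 = 0.42568.
SE = √(p̂(1−p̂)(1/n₁+1/n₂)) = √(0.42568·0.57432·0.0101351) = √(0.0024778) = 0.04978.
z = (0.37838 − 0.44932)/0.04978 = -0.07094/0.04978 = -1.425.
Two-sided p-value ≈ 2·Φ(−1.425) = 0.1541.

z = -1.425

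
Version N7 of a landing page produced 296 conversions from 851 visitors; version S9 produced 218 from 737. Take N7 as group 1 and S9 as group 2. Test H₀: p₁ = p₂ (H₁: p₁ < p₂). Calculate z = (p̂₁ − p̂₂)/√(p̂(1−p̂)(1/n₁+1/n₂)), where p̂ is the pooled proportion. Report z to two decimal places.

z = 2.21

p̂₁ = 296/851 ≈ 0.3478, p̂₂ = 218/737 ≈ 0.2958.
Pooled p̂ = (296+218)/(851+737) = 514/1588 = 0.3237.
SE = √(0.21891 × 0.00253194) = 0.0235.
z = (0.3478 − 0.2958)/0.0235 = 0.0520/0.0235 = 2.21.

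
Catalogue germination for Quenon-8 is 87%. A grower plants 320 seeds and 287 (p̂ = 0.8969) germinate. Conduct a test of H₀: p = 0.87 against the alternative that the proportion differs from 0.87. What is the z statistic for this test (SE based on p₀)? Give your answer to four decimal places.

z = 1.4295

p̂ = 287/320 ≈ 0.896875.
Under H₀, SE = √(0.87·0.13/320) = √(0.000353438) = 0.018800.
z = (0.896875 − 0.87)/0.018800 = 0.026875/0.018800 = 1.4295.
p-value = 2·P(Z > 1.430) ≈ 0.1529.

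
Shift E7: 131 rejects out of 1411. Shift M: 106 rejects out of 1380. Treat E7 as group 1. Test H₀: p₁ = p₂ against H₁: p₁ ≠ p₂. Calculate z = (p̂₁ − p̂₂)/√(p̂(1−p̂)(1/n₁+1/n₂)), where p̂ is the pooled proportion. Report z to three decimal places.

z = 1.519

p̂₁ = 131/1411 ≈ 0.09284, p̂₂ = 106/1380 ≈ 0.07681.
Pooled p̂ = (131+106)/(1411+1380) = 237/2791 = 0.08492.
SE = √(p̂(1−p̂)(1/n₁+1/n₂)) = √(0.08492·0.91508·0.00143335) = √(0.000111379) = 0.01055.
z = (0.09284 − 0.07681)/0.01055 = 0.01603/0.01055 = 1.519.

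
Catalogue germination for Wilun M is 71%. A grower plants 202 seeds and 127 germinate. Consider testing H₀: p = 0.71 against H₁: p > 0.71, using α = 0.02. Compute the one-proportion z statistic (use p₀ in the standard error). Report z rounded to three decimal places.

z = -2.546

p̂ = 127/202 ≈ 0.62871.
SE = √(p₀(1−p₀)/n) = √(0.2059/202) = 0.03193.
z = (0.62871 − 0.71)/0.03193 = -0.08129/0.03193 = -2.546.
p-value = P(Z > -2.546) ≈ 0.9946; since p > α = 0.02, fail to reject H₀.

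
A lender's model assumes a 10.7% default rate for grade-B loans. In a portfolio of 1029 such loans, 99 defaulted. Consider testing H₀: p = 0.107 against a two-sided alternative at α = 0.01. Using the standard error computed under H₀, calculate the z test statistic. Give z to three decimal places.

z = -1.120

p̂ = 99/1029 ≈ 0.096210.
Under H₀, SE = √(0.107·0.893/1029) = √(9.28581e-05) = 0.009636.
z = (0.096210 − 0.107)/0.009636 = -0.010790/0.009636 = -1.120.
p-value = 2·P(Z > 1.120) ≈ 0.2628; since p > α = 0.01, fail to reject H₀.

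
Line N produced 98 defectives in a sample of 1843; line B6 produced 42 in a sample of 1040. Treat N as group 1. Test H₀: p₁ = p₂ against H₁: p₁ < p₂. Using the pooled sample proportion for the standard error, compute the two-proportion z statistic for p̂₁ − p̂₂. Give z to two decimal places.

z = 1.53

p̂₁ = 98/1843 ≈ 0.05317, p̂₂ = 42/1040 ≈ 0.04038.
Pooled p̂ = (98+42)/(1843+1040) = 140/2883 = 0.04856.
SE = √(p̂(1−p̂)(1/n₁+1/n₂)) = √(0.04856·0.95144·0.00150413) = √(6.94945e-05) = 0.00834.
z = (0.05317 − 0.04038)/0.00834 = 0.01279/0.00834 = 1.53.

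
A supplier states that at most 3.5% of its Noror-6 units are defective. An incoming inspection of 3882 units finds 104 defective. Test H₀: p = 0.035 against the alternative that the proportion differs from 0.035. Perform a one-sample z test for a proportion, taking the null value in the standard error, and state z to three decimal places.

p̂ = 104/3882 ≈ 0.02679.
Standard error under H₀: √(0.035×0.965/3882) = 0.00295.
z = (0.02679 − 0.035)/0.00295 = -0.00821/0.00295 = -2.783.

z = -2.783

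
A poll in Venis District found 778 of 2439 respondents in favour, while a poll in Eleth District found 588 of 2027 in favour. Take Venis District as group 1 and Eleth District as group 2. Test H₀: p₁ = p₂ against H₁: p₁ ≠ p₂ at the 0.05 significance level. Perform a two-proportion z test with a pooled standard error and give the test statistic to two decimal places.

p̂₁ = 778/2439 = 0.3190, p̂₂ = 588/2027 = 0.2901.
Pooled p̂ = (778+588)/(2439+2027) = 1366/4466 = 0.3059.
SE = √(0.212312 × 0.000903344) = 0.0138.
z = (0.3190 − 0.2901)/0.0138 = 0.0289/0.0138 = 2.09.
p-value = 2·P(Z > 2.087) ≈ 0.0369; since p < α = 0.05, reject H₀.

z = 2.09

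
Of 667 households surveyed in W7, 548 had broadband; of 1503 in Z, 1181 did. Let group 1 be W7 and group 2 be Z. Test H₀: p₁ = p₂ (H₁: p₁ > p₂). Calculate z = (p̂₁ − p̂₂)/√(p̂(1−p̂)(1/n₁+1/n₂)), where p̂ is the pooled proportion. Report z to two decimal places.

p̂₁ = 548/667 = 0.8216, p̂₂ = 1181/1503 = 0.7858.
Pooled p̂ = (548+1181)/(667+1503) = 1729/2170 = 0.7968.
SE = √(p̂(1−p̂)(1/n₁+1/n₂)) = √(0.7968·0.2032·0.00216459) = √(0.000350501) = 0.0187.
z = (0.8216 − 0.7858)/0.0187 = 0.0358/0.0187 = 1.91.

z = 1.91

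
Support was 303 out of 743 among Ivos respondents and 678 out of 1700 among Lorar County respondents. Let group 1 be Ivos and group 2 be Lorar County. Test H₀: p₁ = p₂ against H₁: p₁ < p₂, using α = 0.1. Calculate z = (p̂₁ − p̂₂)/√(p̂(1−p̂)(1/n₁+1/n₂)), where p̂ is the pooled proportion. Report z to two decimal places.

p̂₁ = 303/743 ≈ 0.4078, p̂₂ = 678/1700 ≈ 0.3988.
Pooled p̂ = (303+678)/(743+1700) = 981/2443 = 0.4016.
SE = √(0.240309 × 0.00193413) = 0.0216.
z = (0.4078 − 0.3988)/0.0216 = 0.0090/0.0216 = 0.42.
p-value = P(Z < 0.417) ≈ 0.6615; since p > α = 0.1, fail to reject H₀.

z = 0.42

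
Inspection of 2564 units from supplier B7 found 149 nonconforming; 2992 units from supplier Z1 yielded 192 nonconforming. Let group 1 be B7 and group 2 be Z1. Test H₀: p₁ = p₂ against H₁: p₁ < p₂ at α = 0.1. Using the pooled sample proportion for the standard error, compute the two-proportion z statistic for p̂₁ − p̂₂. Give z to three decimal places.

z = -0.938

p̂₁ = 149/2564 = 0.05811, p̂₂ = 192/2992 = 0.06417.
Pooled p̂ = (149+192)/(2564+2992) = 341/5556 = 0.06138.
SE = √(0.0576082 × 0.00072424) = 0.00646.
z = (0.05811 − 0.06417)/0.00646 = -0.00606/0.00646 = -0.938.
p-value = P(Z < -0.938) ≈ 0.1741; since p > α = 0.1, fail to reject H₀.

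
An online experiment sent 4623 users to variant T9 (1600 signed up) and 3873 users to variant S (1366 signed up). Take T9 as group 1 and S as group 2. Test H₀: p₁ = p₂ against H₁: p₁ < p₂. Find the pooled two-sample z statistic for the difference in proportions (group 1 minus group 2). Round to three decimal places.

z = -0.636

p̂₁ = 1600/4623 ≈ 0.34610, p̂₂ = 1366/3873 ≈ 0.35270.
Pooled p̂ = (1600+1366)/(4623+3873) = 2966/8496 = 0.34911.
SE = √(p̂(1−p̂)(1/n₁+1/n₂)) = √(0.34911·0.65089·0.000474508) = √(0.000107823) = 0.01038.
z = (0.34610 − 0.35270)/0.01038 = -0.00660/0.01038 = -0.636.
p-value = P(Z < -0.636) ≈ 0.2624.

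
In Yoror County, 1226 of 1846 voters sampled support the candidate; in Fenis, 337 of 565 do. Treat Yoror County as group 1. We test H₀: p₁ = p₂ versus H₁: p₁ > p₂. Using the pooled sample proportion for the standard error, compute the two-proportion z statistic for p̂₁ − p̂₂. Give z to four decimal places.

p̂₁ = 1226/1846 = 0.664139, p̂₂ = 337/565 = 0.596460.
Pooled p̂ = (1226+337)/(1846+565) = 1563/2411 = 0.648279.
SE = √(p̂(1−p̂)(1/n₁+1/n₂)) = √(0.648279·0.351721·0.00231162) = √(0.000527081) = 0.022958.
z = (0.664139 − 0.596460)/0.022958 = 0.067679/0.022958 = 2.9479.
p-value = P(Z > 2.948) ≈ 0.0016.

z = 2.9479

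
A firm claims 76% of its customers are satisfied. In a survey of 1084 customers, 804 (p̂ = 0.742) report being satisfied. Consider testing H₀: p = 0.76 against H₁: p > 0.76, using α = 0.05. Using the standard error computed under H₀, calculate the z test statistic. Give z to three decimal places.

p̂ = 804/1084 ≈ 0.74170.
Under H₀, SE = √(0.76·0.24/1084) = √(0.000168266) = 0.01297.
z = (0.74170 − 0.76)/0.01297 = -0.01830/0.01297 = -1.411.
p-value = P(Z > -1.411) ≈ 0.9209, so at α = 0.05 we fail to reject H₀.

z = -1.411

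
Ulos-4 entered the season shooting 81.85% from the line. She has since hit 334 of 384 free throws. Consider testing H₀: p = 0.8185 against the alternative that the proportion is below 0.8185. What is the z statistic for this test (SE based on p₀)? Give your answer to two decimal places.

z = 2.61

p̂ = 334/384 = 0.86979.
Under H₀, SE = √(0.8185·0.1815/384) = √(0.000386869) = 0.01967.
z = (0.86979 − 0.8185)/0.01967 = 0.05129/0.01967 = 2.61.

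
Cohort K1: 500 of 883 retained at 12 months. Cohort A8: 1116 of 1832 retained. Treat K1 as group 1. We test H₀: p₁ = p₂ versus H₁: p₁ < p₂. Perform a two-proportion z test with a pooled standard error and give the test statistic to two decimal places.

p̂₁ = 500/883 = 0.5663, p̂₂ = 1116/1832 = 0.6092.
Pooled p̂ = (500+1116)/(883+1832) = 1616/2715 = 0.5952.
SE = √(p̂(1−p̂)(1/n₁+1/n₂)) = √(0.5952·0.4048·0.00167835) = √(0.000404374) = 0.0201.
z = (0.5663 − 0.6092)/0.0201 = -0.0429/0.0201 = -2.13.

z = -2.13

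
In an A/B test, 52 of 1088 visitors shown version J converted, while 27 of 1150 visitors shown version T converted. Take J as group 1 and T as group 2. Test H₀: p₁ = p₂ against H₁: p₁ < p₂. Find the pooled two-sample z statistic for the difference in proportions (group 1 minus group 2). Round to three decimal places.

z = 3.116

p̂₁ = 52/1088 = 0.0477941, p̂₂ = 27/1150 = 0.0234783.
Pooled p̂ = (52+27)/(1088+1150) = 79/2238 = 0.0352994.
SE = √(p̂(1−p̂)(1/n₁+1/n₂)) = √(0.0352994·0.9647006·0.00178868) = √(6.09106e-05) = 0.0078045.
z = (0.0477941 − 0.0234783)/0.0078045 = 0.0243158/0.0078045 = 3.116.
p-value = P(Z < 3.116) ≈ 0.9991.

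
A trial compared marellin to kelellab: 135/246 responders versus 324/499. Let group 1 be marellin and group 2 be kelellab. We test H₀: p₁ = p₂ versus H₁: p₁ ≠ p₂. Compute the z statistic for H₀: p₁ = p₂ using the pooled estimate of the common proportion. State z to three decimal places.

p̂₁ = 135/246 = 0.54878, p̂₂ = 324/499 = 0.64930.
Pooled p̂ = (135+324)/(246+499) = 459/745 = 0.61611.
SE = √(p̂(1−p̂)(1/n₁+1/n₂)) = √(0.61611·0.38389·0.00606905) = √(0.00143545) = 0.03789.
z = (0.54878 − 0.64930)/0.03789 = -0.10052/0.03789 = -2.653.

z = -2.653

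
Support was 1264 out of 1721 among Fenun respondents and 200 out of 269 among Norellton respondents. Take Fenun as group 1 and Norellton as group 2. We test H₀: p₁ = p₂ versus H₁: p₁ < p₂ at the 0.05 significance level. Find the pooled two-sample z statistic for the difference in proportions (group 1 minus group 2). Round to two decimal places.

z = -0.31

p̂₁ = 1264/1721 ≈ 0.7345, p̂₂ = 200/269 ≈ 0.7435.
Pooled p̂ = (1264+200)/(1721+269) = 1464/1990 = 0.7357.
SE = √(0.194456 × 0.00429853) = 0.0289.
z = (0.7345 − 0.7435)/0.0289 = -0.0090/0.0289 = -0.31.
p-value = P(Z < -0.313) ≈ 0.3773, so at α = 0.05 we fail to reject H₀.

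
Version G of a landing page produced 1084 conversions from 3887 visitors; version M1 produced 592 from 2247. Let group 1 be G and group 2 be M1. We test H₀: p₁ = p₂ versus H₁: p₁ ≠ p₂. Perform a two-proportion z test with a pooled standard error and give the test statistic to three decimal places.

z = 1.305

p̂₁ = 1084/3887 ≈ 0.278878, p̂₂ = 592/2247 ≈ 0.263462.
Pooled p̂ = (1084+592)/(3887+2247) = 1676/6134 = 0.273231.
SE = √(p̂(1−p̂)(1/n₁+1/n₂)) = √(0.273231·0.726769·0.000702306) = √(0.000139461) = 0.011809.
z = (0.278878 − 0.263462)/0.011809 = 0.015416/0.011809 = 1.305.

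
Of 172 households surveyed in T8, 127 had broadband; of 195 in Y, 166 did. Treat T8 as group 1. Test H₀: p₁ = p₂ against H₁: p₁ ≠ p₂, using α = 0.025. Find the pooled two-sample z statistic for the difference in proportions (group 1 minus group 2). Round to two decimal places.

p̂₁ = 127/172 ≈ 0.7384, p̂₂ = 166/195 ≈ 0.8513.
Pooled p̂ = (127+166)/(172+195) = 293/367 = 0.7984.
SE = √(0.160978 × 0.0109422) = 0.0420.
z = (0.7384 − 0.8513)/0.0420 = -0.1129/0.0420 = -2.69.
Two-sided p-value ≈ 2·Φ(−2.690) = 0.0071. With α = 0.025, reject H₀.

z = -2.69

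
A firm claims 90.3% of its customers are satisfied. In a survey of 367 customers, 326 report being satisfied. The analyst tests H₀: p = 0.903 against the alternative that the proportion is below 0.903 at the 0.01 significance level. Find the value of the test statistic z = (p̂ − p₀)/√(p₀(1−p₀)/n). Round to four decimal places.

z = -0.9526

p̂ = 326/367 = 0.888283.
Standard error under H₀: √(0.903×0.097/367) = 0.015449.
z = (0.888283 − 0.903)/0.015449 = -0.014717/0.015449 = -0.9526.
p-value = P(Z < -0.953) ≈ 0.1704; since p > α = 0.01, fail to reject H₀.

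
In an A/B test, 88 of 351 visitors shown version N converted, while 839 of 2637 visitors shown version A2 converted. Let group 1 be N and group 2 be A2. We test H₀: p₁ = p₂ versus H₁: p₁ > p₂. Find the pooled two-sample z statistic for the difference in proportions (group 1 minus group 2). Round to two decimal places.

z = -2.57

p̂₁ = 88/351 = 0.2507, p̂₂ = 839/2637 = 0.3182.
Pooled p̂ = (88+839)/(351+2637) = 927/2988 = 0.3102.
SE = √(p̂(1−p̂)(1/n₁+1/n₂)) = √(0.3102·0.6898·0.00322822) = √(0.000690812) = 0.0263.
z = (0.2507 − 0.3182)/0.0263 = -0.0675/0.0263 = -2.57.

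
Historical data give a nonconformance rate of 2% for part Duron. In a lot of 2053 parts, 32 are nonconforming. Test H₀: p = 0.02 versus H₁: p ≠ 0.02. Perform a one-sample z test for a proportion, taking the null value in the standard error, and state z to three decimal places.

p̂ = 32/2053 ≈ 0.015587.
Under H₀, SE = √(0.02·0.98/2053) = √(9.547e-06) = 0.003090.
z = (0.015587 − 0.02)/0.003090 = -0.004413/0.003090 = -1.428.

z = -1.428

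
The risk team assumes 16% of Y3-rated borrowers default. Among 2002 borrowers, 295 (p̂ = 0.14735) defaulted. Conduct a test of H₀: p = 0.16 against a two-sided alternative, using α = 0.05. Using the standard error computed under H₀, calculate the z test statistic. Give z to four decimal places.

p̂ = 295/2002 = 0.147353.
Under H₀, SE = √(0.16·0.84/2002) = √(6.71329e-05) = 0.008193.
z = (0.147353 − 0.16)/0.008193 = -0.012647/0.008193 = -1.5436.
Two-sided p-value ≈ 2·Φ(−1.544) = 0.1227. With α = 0.05, fail to reject H₀.

z = -1.5436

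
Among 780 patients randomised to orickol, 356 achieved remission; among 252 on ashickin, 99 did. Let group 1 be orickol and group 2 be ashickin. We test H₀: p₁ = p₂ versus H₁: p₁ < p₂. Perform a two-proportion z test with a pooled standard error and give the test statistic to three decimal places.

p̂₁ = 356/780 ≈ 0.456410, p̂₂ = 99/252 ≈ 0.392857.
Pooled p̂ = (356+99)/(780+252) = 455/1032 = 0.440891.
SE = √(0.246506 × 0.00525031) = 0.035975.
z = (0.456410 − 0.392857)/0.035975 = 0.063553/0.035975 = 1.767.

z = 1.767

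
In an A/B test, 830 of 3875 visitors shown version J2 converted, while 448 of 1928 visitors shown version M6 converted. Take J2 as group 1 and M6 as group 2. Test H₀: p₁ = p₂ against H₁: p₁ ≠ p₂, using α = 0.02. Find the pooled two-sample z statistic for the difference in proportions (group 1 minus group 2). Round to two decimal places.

z = -1.57

p̂₁ = 830/3875 ≈ 0.21419, p̂₂ = 448/1928 ≈ 0.23237.
Pooled p̂ = (830+448)/(3875+1928) = 1278/5803 = 0.22023.
SE = √(p̂(1−p̂)(1/n₁+1/n₂)) = √(0.22023·0.77977·0.000776737) = √(0.000133388) = 0.01155.
z = (0.21419 − 0.23237)/0.01155 = -0.01818/0.01155 = -1.57.
p-value = 2·P(Z > 1.573) ≈ 0.1156, so at α = 0.02 we fail to reject H₀.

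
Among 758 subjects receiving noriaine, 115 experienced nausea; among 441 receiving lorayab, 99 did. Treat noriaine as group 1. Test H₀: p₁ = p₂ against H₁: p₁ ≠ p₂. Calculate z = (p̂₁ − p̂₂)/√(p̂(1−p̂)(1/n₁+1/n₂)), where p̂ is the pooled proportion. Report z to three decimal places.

z = -3.173

p̂₁ = 115/758 = 0.151715, p̂₂ = 99/441 = 0.224490.
Pooled p̂ = (115+99)/(758+441) = 214/1199 = 0.178482.
SE = √(0.146626 × 0.00358683) = 0.022933.
z = (0.151715 − 0.224490)/0.022933 = -0.072775/0.022933 = -3.173.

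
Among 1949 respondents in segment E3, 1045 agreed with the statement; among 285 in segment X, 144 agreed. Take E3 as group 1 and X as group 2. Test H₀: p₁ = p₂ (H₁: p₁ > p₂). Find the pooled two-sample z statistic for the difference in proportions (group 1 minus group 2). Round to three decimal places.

z = 0.977

p̂₁ = 1045/1949 ≈ 0.53617, p̂₂ = 144/285 ≈ 0.50526.
Pooled p̂ = (1045+144)/(1949+285) = 1189/2234 = 0.53223.
SE = √(p̂(1−p̂)(1/n₁+1/n₂)) = √(0.53223·0.46777·0.00402186) = √(0.00100129) = 0.03164.
z = (0.53617 − 0.50526)/0.03164 = 0.03091/0.03164 = 0.977.
p-value = P(Z > 0.977) ≈ 0.1643.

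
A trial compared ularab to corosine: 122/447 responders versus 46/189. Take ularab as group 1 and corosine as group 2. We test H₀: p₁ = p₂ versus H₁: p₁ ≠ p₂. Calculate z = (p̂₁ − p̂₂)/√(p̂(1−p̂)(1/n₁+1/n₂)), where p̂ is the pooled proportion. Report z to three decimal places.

p̂₁ = 122/447 ≈ 0.27293, p̂₂ = 46/189 ≈ 0.24339.
Pooled p̂ = (122+46)/(447+189) = 168/636 = 0.26415.
SE = √(0.194375 × 0.00752814) = 0.03825.
z = (0.27293 − 0.24339)/0.03825 = 0.02954/0.03825 = 0.772.

z = 0.772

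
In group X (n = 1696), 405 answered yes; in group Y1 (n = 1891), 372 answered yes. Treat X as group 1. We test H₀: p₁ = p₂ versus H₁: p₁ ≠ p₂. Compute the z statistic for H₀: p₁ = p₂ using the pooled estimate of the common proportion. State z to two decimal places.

z = 3.05

p̂₁ = 405/1696 ≈ 0.2388, p̂₂ = 372/1891 ≈ 0.1967.
Pooled p̂ = (405+372)/(1696+1891) = 777/3587 = 0.2166.
SE = √(0.169693 × 0.00111844) = 0.0138.
z = (0.2388 − 0.1967)/0.0138 = 0.0421/0.0138 = 3.05.
p-value = 2·P(Z > 3.054) ≈ 0.0023.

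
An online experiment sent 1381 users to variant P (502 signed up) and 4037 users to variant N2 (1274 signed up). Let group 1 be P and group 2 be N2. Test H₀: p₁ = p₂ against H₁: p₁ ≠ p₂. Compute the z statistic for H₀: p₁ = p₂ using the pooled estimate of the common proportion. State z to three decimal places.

p̂₁ = 502/1381 ≈ 0.36350, p̂₂ = 1274/4037 ≈ 0.31558.
Pooled p̂ = (502+1274)/(1381+4037) = 1776/5418 = 0.32780.
SE = √(0.220346 × 0.000971822) = 0.01463.
z = (0.36350 − 0.31558)/0.01463 = 0.04792/0.01463 = 3.275.

z = 3.275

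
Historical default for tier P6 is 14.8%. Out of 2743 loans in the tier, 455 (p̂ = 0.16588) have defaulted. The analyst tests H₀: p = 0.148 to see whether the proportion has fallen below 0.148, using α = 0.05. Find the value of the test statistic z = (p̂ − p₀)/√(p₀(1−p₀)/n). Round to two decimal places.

z = 2.64

p̂ = 455/2743 ≈ 0.16588.
Under H₀, SE = √(0.148·0.852/2743) = √(4.59701e-05) = 0.00678.
z = (0.16588 − 0.148)/0.00678 = 0.01788/0.00678 = 2.64.
p-value = P(Z < 2.637) ≈ 0.9958. With α = 0.05, fail to reject H₀.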